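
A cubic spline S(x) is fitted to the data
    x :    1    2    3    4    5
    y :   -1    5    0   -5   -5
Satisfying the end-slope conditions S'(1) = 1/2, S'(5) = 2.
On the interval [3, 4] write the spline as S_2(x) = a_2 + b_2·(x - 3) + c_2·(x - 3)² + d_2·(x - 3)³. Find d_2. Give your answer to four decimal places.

0.0982

Let σ_i = S''(x_i). Step sizes h_i = 1, 1, 1, 1; slopes of the chords Δ_i = (y_(i+1) - y_i)/h_i = 6, -5, -5, 0.
  1·σ_0 + 4·σ_1 + 1·σ_2 = 6(Δ_1 - Δ_0) = -66
  1·σ_1 + 4·σ_2 + 1·σ_3 = 6(Δ_2 - Δ_1) = 0
  1·σ_2 + 4·σ_3 + 1·σ_4 = 6(Δ_3 - Δ_2) = 30
Clamped end conditions give two more equations: 2h_0·σ_0 + h_0·σ_1 = 6(Δ_0 - S'(1)) = 33 and h_3·σ_3 + 2h_3·σ_4 = 6(S'(5) - Δ_3) = 12.
Solving the tridiagonal system: σ_0 = 1623/56, σ_1 = -699/28, σ_2 = 39/8, σ_3 = 153/28, σ_4 = 183/56.
On [3, 4], with S_2(x) = a_2 + b_2·(x - 3) + c_2·(x - 3)² + d_2·(x - 3)³: c_2 = σ_2/2 = 39/16, d_2 = (σ_3 - σ_2)/(6h_2) = 11/112, b_2 = Δ_2 - h_2(2σ_2 + σ_3)/6 = -211/28.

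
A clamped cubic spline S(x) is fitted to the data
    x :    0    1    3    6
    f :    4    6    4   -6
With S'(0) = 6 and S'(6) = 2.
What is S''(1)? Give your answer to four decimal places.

0.2105

Put σ_i = S'' at the i-th knot. Here h = (1, 2, 3) and Δ = (2, -1, -10/3), so the interior equations h_(i-1)·σ_(i-1) + 2(h_(i-1)+h_i)·σ_i + h_i·σ_(i+1) = 6(Δ_i − Δ_(i-1)) read
  1·σ_0 + 6·σ_1 + 2·σ_2 = 6(Δ_1 - Δ_0) = -18
  2·σ_1 + 10·σ_2 + 3·σ_3 = 6(Δ_2 - Δ_1) = -14
Clamped end conditions give two more equations: 2h_0·σ_0 + h_0·σ_1 = 6(Δ_0 - S'(0)) = -24 and h_2·σ_2 + 2h_2·σ_3 = 6(S'(6) - Δ_2) = 32.
Solving the tridiagonal system: σ_0 = -230/19, σ_1 = 4/19, σ_2 = -68/19, σ_3 = 406/57.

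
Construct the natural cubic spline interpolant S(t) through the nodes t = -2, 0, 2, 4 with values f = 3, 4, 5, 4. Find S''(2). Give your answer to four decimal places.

With σ_i denoting the second derivative at x_i, h_i = 2, 2, 2, and Δ_i = (y_(i+1) − y_i)/h_i = 1/2, 1/2, -1/2:
  2·σ_0 + 8·σ_1 + 2·σ_2 = 6(Δ_1 - Δ_0) = 0
  2·σ_1 + 8·σ_2 + 2·σ_3 = 6(Δ_2 - Δ_1) = -6
Natural end conditions: σ_0 = σ_3 = 0.
Hence σ_0 = 0, σ_1 = 1/5, σ_2 = -4/5, σ_3 = 0.

-0.8000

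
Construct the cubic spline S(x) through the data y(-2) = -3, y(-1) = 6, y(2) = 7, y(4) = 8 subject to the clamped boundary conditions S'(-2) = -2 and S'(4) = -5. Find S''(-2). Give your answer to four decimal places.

39.9872

Let m_i = S''(x_i). Step sizes h_i = 1, 3, 2; slopes of the chords Δ_i = (y_(i+1) - y_i)/h_i = 9, 1/3, 1/2.
  1·m_0 + 8·m_1 + 3·m_2 = 6(Δ_1 - Δ_0) = -52
  3·m_1 + 10·m_2 + 2·m_3 = 6(Δ_2 - Δ_1) = 1
Clamped end conditions give two more equations: 2h_0·m_0 + h_0·m_1 = 6(Δ_0 - S'(-2)) = 66 and h_2·m_2 + 2h_2·m_3 = 6(S'(4) - Δ_2) = -33.
Forward elimination and back-substitution give m_0 = 3119/78, m_1 = -545/39, m_2 = 515/78, m_3 = -901/78.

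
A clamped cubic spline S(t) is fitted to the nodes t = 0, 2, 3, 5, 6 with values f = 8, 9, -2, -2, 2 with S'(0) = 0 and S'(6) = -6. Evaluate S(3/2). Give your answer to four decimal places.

10.9509

Put M_i = S'' at the i-th knot. Here h = (2, 1, 2, 1) and Δ = (1/2, -11, 0, 4), so the interior equations h_(i-1)·M_(i-1) + 2(h_(i-1)+h_i)·M_i + h_i·M_(i+1) = 6(Δ_i − Δ_(i-1)) read
  2·M_0 + 6·M_1 + 1·M_2 = 6(Δ_1 - Δ_0) = -69
  1·M_1 + 6·M_2 + 2·M_3 = 6(Δ_2 - Δ_1) = 66
  2·M_2 + 6·M_3 + 1·M_4 = 6(Δ_3 - Δ_2) = 24
Clamped end conditions give two more equations: 2h_0·M_0 + h_0·M_1 = 6(Δ_0 - S'(0)) = 3 and h_3·M_3 + 2h_3·M_4 = 6(S'(6) - Δ_3) = -60.
Solving the tridiagonal system: M_0 = 1115/124, M_1 = -511/31, M_2 = 739/62, M_3 = 170/31, M_4 = -1015/31.
On [0, 2], S(t) = 8 + 0·t + 1115/248·t² - 1053/496·t³.
With t = 3/2: S(3/2) = 43453/3968.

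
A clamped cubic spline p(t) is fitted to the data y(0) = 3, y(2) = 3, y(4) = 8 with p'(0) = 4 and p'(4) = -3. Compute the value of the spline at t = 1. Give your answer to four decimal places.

3.5938

Put σ_i = p'' at the i-th knot. Here h = (2, 2) and Δ = (0, 5/2), so the interior equations h_(i-1)·σ_(i-1) + 2(h_(i-1)+h_i)·σ_i + h_i·σ_(i+1) = 6(Δ_i − Δ_(i-1)) read
  2·σ_0 + 8·σ_1 + 2·σ_2 = 6(Δ_1 - Δ_0) = 15
Clamped end conditions give two more equations: 2h_0·σ_0 + h_0·σ_1 = 6(Δ_0 - p'(0)) = -24 and h_1·σ_1 + 2h_1·σ_2 = 6(p'(4) - Δ_1) = -33.
Forward elimination and back-substitution give σ_0 = -77/8, σ_1 = 29/4, σ_2 = -95/8.
On [0, 2], p(t) = 3 + 4·t - 77/16·t² + 45/32·t³.
With t = 1: p(1) = 115/32.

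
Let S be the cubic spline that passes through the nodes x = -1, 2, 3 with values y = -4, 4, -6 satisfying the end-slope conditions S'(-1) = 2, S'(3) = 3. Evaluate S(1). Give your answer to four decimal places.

Write σ_i for S''(x_i). With h_i = 3, 1 and divided differences Δ_i = 8/3, -10, the continuity of S' gives the tridiagonal system
  3·σ_0 + 8·σ_1 + 1·σ_2 = 6(Δ_1 - Δ_0) = -76
Clamped end conditions give two more equations: 2h_0·σ_0 + h_0·σ_1 = 6(Δ_0 - S'(-1)) = 4 and h_1·σ_1 + 2h_1·σ_2 = 6(S'(3) - Δ_1) = 78.
Solving: σ_0 = 125/12, σ_1 = -39/2, σ_2 = 195/4.
On [-1, 2], S(x) = -4 + 2·(x + 1) + 125/24·(x + 1)² - 359/216·(x + 1)³.
With (x + 1) = 2: S(1) = 407/54.

7.5370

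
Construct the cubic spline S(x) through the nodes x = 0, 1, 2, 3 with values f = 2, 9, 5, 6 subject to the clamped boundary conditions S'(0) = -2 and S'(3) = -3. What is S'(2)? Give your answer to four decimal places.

-2.3333

Write m_i for S''(x_i). With h_i = 1, 1, 1 and divided differences Δ_i = 7, -4, 1, the continuity of S' gives the tridiagonal system
  1·m_0 + 4·m_1 + 1·m_2 = 6(Δ_1 - Δ_0) = -66
  1·m_1 + 4·m_2 + 1·m_3 = 6(Δ_2 - Δ_1) = 30
Clamped end conditions give two more equations: 2h_0·m_0 + h_0·m_1 = 6(Δ_0 - S'(0)) = 54 and h_2·m_2 + 2h_2·m_3 = 6(S'(3) - Δ_2) = -24.
Solving: m_0 = 130/3, m_1 = -98/3, m_2 = 64/3, m_3 = -68/3.
On [2, 3], S'(x) = b_2 + 2c_2·(x - 2) + 3d_2·(x - 2)² with b_2 = Δ_2 - h_2(2m_2 + m_3)/6 = -7/3, c_2 = m_2/2 = 32/3, d_2 = (m_3 - m_2)/(6h_2) = -22/3. So S'(2) = -7/3.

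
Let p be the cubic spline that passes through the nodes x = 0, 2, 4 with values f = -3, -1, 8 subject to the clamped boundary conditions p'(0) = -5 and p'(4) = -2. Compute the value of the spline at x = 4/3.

-4

Write σ_i for p''(x_i). With h_i = 2, 2 and divided differences Δ_i = 1, 9/2, the continuity of p' gives the tridiagonal system
  2·σ_0 + 8·σ_1 + 2·σ_2 = 6(Δ_1 - Δ_0) = 21
Clamped end conditions give two more equations: 2h_0·σ_0 + h_0·σ_1 = 6(Δ_0 - p'(0)) = 36 and h_1·σ_1 + 2h_1·σ_2 = 6(p'(4) - Δ_1) = -39.
Solving the tridiagonal system: σ_0 = 57/8, σ_1 = 15/4, σ_2 = -93/8.
On [0, 2], p(x) = -3 - 5·x + 57/16·x² - 9/32·x³.
With x = 4/3: p(4/3) = -4.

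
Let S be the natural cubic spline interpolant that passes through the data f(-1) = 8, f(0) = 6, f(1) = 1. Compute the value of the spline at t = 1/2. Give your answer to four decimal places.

Put M_i = S'' at the i-th knot. Here h = (1, 1) and Δ = (-2, -5), so the interior equations h_(i-1)·M_(i-1) + 2(h_(i-1)+h_i)·M_i + h_i·M_(i+1) = 6(Δ_i − Δ_(i-1)) read
  1·M_0 + 4·M_1 + 1·M_2 = 6(Δ_1 - Δ_0) = -18
Natural end conditions: M_0 = M_2 = 0.
Solving the tridiagonal system: M_0 = 0, M_1 = -9/2, M_2 = 0.
On [0, 1], S(t) = 6 - 7/2·t - 9/4·t² + 3/4·t³.
With t = 1/2: S(1/2) = 121/32.

3.7813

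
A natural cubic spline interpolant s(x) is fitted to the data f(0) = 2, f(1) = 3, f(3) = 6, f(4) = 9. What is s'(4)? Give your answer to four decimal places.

3.2500

With M_i denoting the second derivative at x_i, h_i = 1, 2, 1, and Δ_i = (y_(i+1) − y_i)/h_i = 1, 3/2, 3:
  1·M_0 + 6·M_1 + 2·M_2 = 6(Δ_1 - Δ_0) = 3
  2·M_1 + 6·M_2 + 1·M_3 = 6(Δ_2 - Δ_1) = 9
Natural end conditions: M_0 = M_3 = 0.
Forward elimination and back-substitution give M_0 = 0, M_1 = 0, M_2 = 3/2, M_3 = 0.
On [3, 4], s'(x) = b_2 + 2c_2·(x - 3) + 3d_2·(x - 3)² with b_2 = Δ_2 - h_2(2M_2 + M_3)/6 = 5/2, c_2 = M_2/2 = 3/4, d_2 = (M_3 - M_2)/(6h_2) = -1/4. So s'(4) = 13/4.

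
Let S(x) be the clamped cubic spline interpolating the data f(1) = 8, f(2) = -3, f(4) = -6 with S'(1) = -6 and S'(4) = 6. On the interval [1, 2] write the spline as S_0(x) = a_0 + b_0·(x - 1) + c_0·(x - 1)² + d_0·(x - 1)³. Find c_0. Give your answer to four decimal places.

Put M_i = S'' at the i-th knot. Here h = (1, 2) and Δ = (-11, -3/2), so the interior equations h_(i-1)·M_(i-1) + 2(h_(i-1)+h_i)·M_i + h_i·M_(i+1) = 6(Δ_i − Δ_(i-1)) read
  1·M_0 + 6·M_1 + 2·M_2 = 6(Δ_1 - Δ_0) = 57
Clamped end conditions give two more equations: 2h_0·M_0 + h_0·M_1 = 6(Δ_0 - S'(1)) = -30 and h_1·M_1 + 2h_1·M_2 = 6(S'(4) - Δ_1) = 45.
Forward elimination and back-substitution give M_0 = -41/2, M_1 = 11, M_2 = 23/4.
On [1, 2], with S_0(x) = a_0 + b_0·(x - 1) + c_0·(x - 1)² + d_0·(x - 1)³: c_0 = M_0/2 = -41/4, d_0 = (M_1 - M_0)/(6h_0) = 21/4, b_0 = Δ_0 - h_0(2M_0 + M_1)/6 = -6.

-10.2500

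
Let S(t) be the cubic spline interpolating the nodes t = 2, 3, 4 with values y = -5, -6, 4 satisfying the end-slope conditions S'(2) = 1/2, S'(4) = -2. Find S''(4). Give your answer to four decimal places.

Let σ_i = S''(x_i). Step sizes h_i = 1, 1; slopes of the chords Δ_i = (y_(i+1) - y_i)/h_i = -1, 10.
  1·σ_0 + 4·σ_1 + 1·σ_2 = 6(Δ_1 - Δ_0) = 66
Clamped end conditions give two more equations: 2h_0·σ_0 + h_0·σ_1 = 6(Δ_0 - S'(2)) = -9 and h_1·σ_1 + 2h_1·σ_2 = 6(S'(4) - Δ_1) = -72.
Solving: σ_0 = -89/4, σ_1 = 71/2, σ_2 = -215/4.

-53.7500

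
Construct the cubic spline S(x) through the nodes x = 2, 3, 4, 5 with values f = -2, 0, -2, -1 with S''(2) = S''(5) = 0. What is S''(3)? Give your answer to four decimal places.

-7.6000

Write M_i for S''(x_i). With h_i = 1, 1, 1 and divided differences Δ_i = 2, -2, 1, the continuity of S' gives the tridiagonal system
  1·M_0 + 4·M_1 + 1·M_2 = 6(Δ_1 - Δ_0) = -24
  1·M_1 + 4·M_2 + 1·M_3 = 6(Δ_2 - Δ_1) = 18
Natural end conditions: M_0 = M_3 = 0.
Solving the tridiagonal system: M_0 = 0, M_1 = -38/5, M_2 = 32/5, M_3 = 0.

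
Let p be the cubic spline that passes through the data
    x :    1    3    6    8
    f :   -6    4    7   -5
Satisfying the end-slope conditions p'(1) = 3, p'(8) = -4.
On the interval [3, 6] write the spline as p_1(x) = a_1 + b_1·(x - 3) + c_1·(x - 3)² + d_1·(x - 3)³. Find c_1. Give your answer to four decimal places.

Write σ_i for p''(x_i). With h_i = 2, 3, 2 and divided differences Δ_i = 5, 1, -6, the continuity of p' gives the tridiagonal system
  2·σ_0 + 10·σ_1 + 3·σ_2 = 6(Δ_1 - Δ_0) = -24
  3·σ_1 + 10·σ_2 + 2·σ_3 = 6(Δ_2 - Δ_1) = -42
Clamped end conditions give two more equations: 2h_0·σ_0 + h_0·σ_1 = 6(Δ_0 - p'(1)) = 12 and h_2·σ_2 + 2h_2·σ_3 = 6(p'(8) - Δ_2) = 12.
Forward elimination and back-substitution give σ_0 = 31/8, σ_1 = -7/4, σ_2 = -19/4, σ_3 = 43/8.
On [3, 6], with p_1(x) = a_1 + b_1·(x - 3) + c_1·(x - 3)² + d_1·(x - 3)³: c_1 = σ_1/2 = -7/8, d_1 = (σ_2 - σ_1)/(6h_1) = -1/6, b_1 = Δ_1 - h_1(2σ_1 + σ_2)/6 = 41/8.

-0.8750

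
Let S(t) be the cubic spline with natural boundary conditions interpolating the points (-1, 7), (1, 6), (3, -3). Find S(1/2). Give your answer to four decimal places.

6.9063

Put σ_i = S'' at the i-th knot. Here h = (2, 2) and Δ = (-1/2, -9/2), so the interior equations h_(i-1)·σ_(i-1) + 2(h_(i-1)+h_i)·σ_i + h_i·σ_(i+1) = 6(Δ_i − Δ_(i-1)) read
  2·σ_0 + 8·σ_1 + 2·σ_2 = 6(Δ_1 - Δ_0) = -24
Natural end conditions: σ_0 = σ_2 = 0.
Forward elimination and back-substitution give σ_0 = 0, σ_1 = -3, σ_2 = 0.
On [-1, 1], S(t) = 7 + 1/2·(t + 1) + 0·(t + 1)² - 1/4·(t + 1)³.
With (t + 1) = 3/2: S(1/2) = 221/32.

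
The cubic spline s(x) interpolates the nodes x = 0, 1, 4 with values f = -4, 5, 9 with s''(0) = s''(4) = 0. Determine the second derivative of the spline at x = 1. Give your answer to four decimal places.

-5.7500

With m_i denoting the second derivative at x_i, h_i = 1, 3, and Δ_i = (y_(i+1) − y_i)/h_i = 9, 4/3:
  1·m_0 + 8·m_1 + 3·m_2 = 6(Δ_1 - Δ_0) = -46
Natural end conditions: m_0 = m_2 = 0.
Hence m_0 = 0, m_1 = -23/4, m_2 = 0.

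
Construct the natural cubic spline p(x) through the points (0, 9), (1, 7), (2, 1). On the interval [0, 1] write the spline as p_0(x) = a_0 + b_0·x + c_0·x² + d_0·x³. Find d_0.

Put σ_i = p'' at the i-th knot. Here h = (1, 1) and Δ = (-2, -6), so the interior equations h_(i-1)·σ_(i-1) + 2(h_(i-1)+h_i)·σ_i + h_i·σ_(i+1) = 6(Δ_i − Δ_(i-1)) read
  1·σ_0 + 4·σ_1 + 1·σ_2 = 6(Δ_1 - Δ_0) = -24
Natural end conditions: σ_0 = σ_2 = 0.
Hence σ_0 = 0, σ_1 = -6, σ_2 = 0.
On [0, 1], with p_0(x) = a_0 + b_0·x + c_0·x² + d_0·x³: c_0 = σ_0/2 = 0, d_0 = (σ_1 - σ_0)/(6h_0) = -1, b_0 = Δ_0 - h_0(2σ_0 + σ_1)/6 = -1.

-1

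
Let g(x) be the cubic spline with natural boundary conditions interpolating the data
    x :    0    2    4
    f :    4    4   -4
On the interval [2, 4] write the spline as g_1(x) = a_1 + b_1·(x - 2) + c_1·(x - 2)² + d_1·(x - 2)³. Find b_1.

-2

Let M_i = g''(x_i). Step sizes h_i = 2, 2; slopes of the chords Δ_i = (y_(i+1) - y_i)/h_i = 0, -4.
  2·M_0 + 8·M_1 + 2·M_2 = 6(Δ_1 - Δ_0) = -24
Natural end conditions: M_0 = M_2 = 0.
Forward elimination and back-substitution give M_0 = 0, M_1 = -3, M_2 = 0.
On [2, 4], with g_1(x) = a_1 + b_1·(x - 2) + c_1·(x - 2)² + d_1·(x - 2)³: c_1 = M_1/2 = -3/2, d_1 = (M_2 - M_1)/(6h_1) = 1/4, b_1 = Δ_1 - h_1(2M_1 + M_2)/6 = -2.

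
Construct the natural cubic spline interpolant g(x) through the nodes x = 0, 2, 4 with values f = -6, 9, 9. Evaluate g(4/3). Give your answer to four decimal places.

5.3889

Write M_i for g''(x_i). With h_i = 2, 2 and divided differences Δ_i = 15/2, 0, the continuity of g' gives the tridiagonal system
  2·M_0 + 8·M_1 + 2·M_2 = 6(Δ_1 - Δ_0) = -45
Natural end conditions: M_0 = M_2 = 0.
Solving: M_0 = 0, M_1 = -45/8, M_2 = 0.
On [0, 2], g(x) = -6 + 75/8·x + 0·x² - 15/32·x³.
With x = 4/3: g(4/3) = 97/18.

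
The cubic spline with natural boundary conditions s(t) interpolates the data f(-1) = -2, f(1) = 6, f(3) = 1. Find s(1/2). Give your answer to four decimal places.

Write σ_i for s''(x_i). With h_i = 2, 2 and divided differences Δ_i = 4, -5/2, the continuity of s' gives the tridiagonal system
  2·σ_0 + 8·σ_1 + 2·σ_2 = 6(Δ_1 - Δ_0) = -39
Natural end conditions: σ_0 = σ_2 = 0.
Solving the tridiagonal system: σ_0 = 0, σ_1 = -39/8, σ_2 = 0.
On [-1, 1], s(t) = -2 + 45/8·(t + 1) + 0·(t + 1)² - 13/32·(t + 1)³.
With (t + 1) = 3/2: s(1/2) = 1297/256.

5.0664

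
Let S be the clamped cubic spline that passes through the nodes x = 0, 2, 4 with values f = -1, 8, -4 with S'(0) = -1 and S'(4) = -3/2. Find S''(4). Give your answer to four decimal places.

With M_i denoting the second derivative at x_i, h_i = 2, 2, and Δ_i = (y_(i+1) − y_i)/h_i = 9/2, -6:
  2·M_0 + 8·M_1 + 2·M_2 = 6(Δ_1 - Δ_0) = -63
Clamped end conditions give two more equations: 2h_0·M_0 + h_0·M_1 = 6(Δ_0 - S'(0)) = 33 and h_1·M_1 + 2h_1·M_2 = 6(S'(4) - Δ_1) = 27.
Solving the tridiagonal system: M_0 = 16, M_1 = -31/2, M_2 = 29/2.

14.5000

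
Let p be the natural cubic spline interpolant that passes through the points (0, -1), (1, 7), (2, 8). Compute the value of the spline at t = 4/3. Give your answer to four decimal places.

Write m_i for p''(x_i). With h_i = 1, 1 and divided differences Δ_i = 8, 1, the continuity of p' gives the tridiagonal system
  1·m_0 + 4·m_1 + 1·m_2 = 6(Δ_1 - Δ_0) = -42
Natural end conditions: m_0 = m_2 = 0.
Solving: m_0 = 0, m_1 = -21/2, m_2 = 0.
On [1, 2], p(t) = 7 + 9/2·(t - 1) - 21/4·(t - 1)² + 7/4·(t - 1)³.
With (t - 1) = 1/3: p(4/3) = 431/54.

7.9815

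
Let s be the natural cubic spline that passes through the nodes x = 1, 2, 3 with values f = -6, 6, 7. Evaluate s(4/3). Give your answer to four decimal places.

Put σ_i = s'' at the i-th knot. Here h = (1, 1) and Δ = (12, 1), so the interior equations h_(i-1)·σ_(i-1) + 2(h_(i-1)+h_i)·σ_i + h_i·σ_(i+1) = 6(Δ_i − Δ_(i-1)) read
  1·σ_0 + 4·σ_1 + 1·σ_2 = 6(Δ_1 - Δ_0) = -66
Natural end conditions: σ_0 = σ_2 = 0.
Hence σ_0 = 0, σ_1 = -33/2, σ_2 = 0.
On [1, 2], s(x) = -6 + 59/4·(x - 1) + 0·(x - 1)² - 11/4·(x - 1)³.
With (x - 1) = 1/3: s(4/3) = -32/27.

-1.1852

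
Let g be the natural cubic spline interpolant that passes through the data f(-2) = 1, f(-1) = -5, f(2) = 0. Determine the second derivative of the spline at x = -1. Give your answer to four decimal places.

5.7500

Let m_i = g''(x_i). Step sizes h_i = 1, 3; slopes of the chords Δ_i = (y_(i+1) - y_i)/h_i = -6, 5/3.
  1·m_0 + 8·m_1 + 3·m_2 = 6(Δ_1 - Δ_0) = 46
Natural end conditions: m_0 = m_2 = 0.
Forward elimination and back-substitution give m_0 = 0, m_1 = 23/4, m_2 = 0.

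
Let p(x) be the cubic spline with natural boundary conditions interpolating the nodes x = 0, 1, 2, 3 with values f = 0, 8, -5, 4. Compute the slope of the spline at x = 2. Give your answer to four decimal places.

-5.5333

Let M_i = p''(x_i). Step sizes h_i = 1, 1, 1; slopes of the chords Δ_i = (y_(i+1) - y_i)/h_i = 8, -13, 9.
  1·M_0 + 4·M_1 + 1·M_2 = 6(Δ_1 - Δ_0) = -126
  1·M_1 + 4·M_2 + 1·M_3 = 6(Δ_2 - Δ_1) = 132
Natural end conditions: M_0 = M_3 = 0.
Solving: M_0 = 0, M_1 = -212/5, M_2 = 218/5, M_3 = 0.
On [2, 3], p'(x) = b_2 + 2c_2·(x - 2) + 3d_2·(x - 2)² with b_2 = Δ_2 - h_2(2M_2 + M_3)/6 = -83/15, c_2 = M_2/2 = 109/5, d_2 = (M_3 - M_2)/(6h_2) = -109/15. So p'(2) = -83/15.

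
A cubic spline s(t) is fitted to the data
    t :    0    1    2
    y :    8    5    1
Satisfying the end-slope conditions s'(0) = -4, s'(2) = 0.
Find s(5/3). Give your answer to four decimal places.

Put m_i = s'' at the i-th knot. Here h = (1, 1) and Δ = (-3, -4), so the interior equations h_(i-1)·m_(i-1) + 2(h_(i-1)+h_i)·m_i + h_i·m_(i+1) = 6(Δ_i − Δ_(i-1)) read
  1·m_0 + 4·m_1 + 1·m_2 = 6(Δ_1 - Δ_0) = -6
Clamped end conditions give two more equations: 2h_0·m_0 + h_0·m_1 = 6(Δ_0 - s'(0)) = 6 and h_1·m_1 + 2h_1·m_2 = 6(s'(2) - Δ_1) = 24.
Forward elimination and back-substitution give m_0 = 13/2, m_1 = -7, m_2 = 31/2.
On [1, 2], s(t) = 5 - 17/4·(t - 1) - 7/2·(t - 1)² + 15/4·(t - 1)³.
With (t - 1) = 2/3: s(5/3) = 31/18.

1.7222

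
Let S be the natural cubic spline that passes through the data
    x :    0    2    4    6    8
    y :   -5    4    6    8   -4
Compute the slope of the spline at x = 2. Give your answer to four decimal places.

2.3750

Let σ_i = S''(x_i). Step sizes h_i = 2, 2, 2, 2; slopes of the chords Δ_i = (y_(i+1) - y_i)/h_i = 9/2, 1, 1, -6.
  2·σ_0 + 8·σ_1 + 2·σ_2 = 6(Δ_1 - Δ_0) = -21
  2·σ_1 + 8·σ_2 + 2·σ_3 = 6(Δ_2 - Δ_1) = 0
  2·σ_2 + 8·σ_3 + 2·σ_4 = 6(Δ_3 - Δ_2) = -42
Natural end conditions: σ_0 = σ_4 = 0.
Hence σ_0 = 0, σ_1 = -51/16, σ_2 = 9/4, σ_3 = -93/16, σ_4 = 0.
On [2, 4], S'(x) = b_1 + 2c_1·(x - 2) + 3d_1·(x - 2)² with b_1 = Δ_1 - h_1(2σ_1 + σ_2)/6 = 19/8, c_1 = σ_1/2 = -51/32, d_1 = (σ_2 - σ_1)/(6h_1) = 29/64. So S'(2) = 19/8.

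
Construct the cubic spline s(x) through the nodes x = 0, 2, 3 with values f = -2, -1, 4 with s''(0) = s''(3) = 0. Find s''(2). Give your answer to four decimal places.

4.5000

Write M_i for s''(x_i). With h_i = 2, 1 and divided differences Δ_i = 1/2, 5, the continuity of s' gives the tridiagonal system
  2·M_0 + 6·M_1 + 1·M_2 = 6(Δ_1 - Δ_0) = 27
Natural end conditions: M_0 = M_2 = 0.
Solving: M_0 = 0, M_1 = 9/2, M_2 = 0.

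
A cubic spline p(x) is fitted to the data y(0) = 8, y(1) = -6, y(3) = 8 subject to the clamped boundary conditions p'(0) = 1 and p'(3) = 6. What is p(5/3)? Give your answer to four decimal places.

-6.7654

Write M_i for p''(x_i). With h_i = 1, 2 and divided differences Δ_i = -14, 7, the continuity of p' gives the tridiagonal system
  1·M_0 + 6·M_1 + 2·M_2 = 6(Δ_1 - Δ_0) = 126
Clamped end conditions give two more equations: 2h_0·M_0 + h_0·M_1 = 6(Δ_0 - p'(0)) = -90 and h_1·M_1 + 2h_1·M_2 = 6(p'(3) - Δ_1) = -6.
Solving the tridiagonal system: M_0 = -193/3, M_1 = 116/3, M_2 = -125/6.
On [1, 3], p(x) = -6 - 71/6·(x - 1) + 58/3·(x - 1)² - 119/24·(x - 1)³.
With (x - 1) = 2/3: p(5/3) = -548/81.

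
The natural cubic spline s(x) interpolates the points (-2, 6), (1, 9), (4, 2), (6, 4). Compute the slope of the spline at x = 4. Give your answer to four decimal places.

Let σ_i = s''(x_i). Step sizes h_i = 3, 3, 2; slopes of the chords Δ_i = (y_(i+1) - y_i)/h_i = 1, -7/3, 1.
  3·σ_0 + 12·σ_1 + 3·σ_2 = 6(Δ_1 - Δ_0) = -20
  3·σ_1 + 10·σ_2 + 2·σ_3 = 6(Δ_2 - Δ_1) = 20
Natural end conditions: σ_0 = σ_3 = 0.
Solving: σ_0 = 0, σ_1 = -260/111, σ_2 = 100/37, σ_3 = 0.
On [4, 6], s'(x) = b_2 + 2c_2·(x - 4) + 3d_2·(x - 4)² with b_2 = Δ_2 - h_2(2σ_2 + σ_3)/6 = -89/111, c_2 = σ_2/2 = 50/37, d_2 = (σ_3 - σ_2)/(6h_2) = -25/111. So s'(4) = -89/111.

-0.8018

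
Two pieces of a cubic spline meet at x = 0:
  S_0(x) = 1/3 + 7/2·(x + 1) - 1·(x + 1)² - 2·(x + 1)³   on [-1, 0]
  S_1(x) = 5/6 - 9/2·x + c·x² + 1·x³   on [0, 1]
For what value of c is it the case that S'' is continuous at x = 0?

-7

S_0''(x) = -2 - 12·(x + 1), so S_0''(0) = -14. On the right, S_1''(0) = 2c, so c = -7.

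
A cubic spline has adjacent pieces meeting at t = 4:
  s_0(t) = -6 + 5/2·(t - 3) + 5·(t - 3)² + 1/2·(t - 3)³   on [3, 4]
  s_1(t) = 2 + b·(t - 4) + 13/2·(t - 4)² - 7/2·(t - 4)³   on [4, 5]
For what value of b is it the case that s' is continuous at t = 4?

14

s_0'(t) = 5/2 + 10·(t - 3) + 3/2·(t - 3)², so s_0'(4) = 14. On the right, s_1'(4) = b, so b = 14.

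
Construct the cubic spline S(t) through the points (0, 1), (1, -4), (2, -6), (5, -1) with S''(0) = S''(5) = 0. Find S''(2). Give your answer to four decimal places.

Write M_i for S''(x_i). With h_i = 1, 1, 3 and divided differences Δ_i = -5, -2, 5/3, the continuity of S' gives the tridiagonal system
  1·M_0 + 4·M_1 + 1·M_2 = 6(Δ_1 - Δ_0) = 18
  1·M_1 + 8·M_2 + 3·M_3 = 6(Δ_2 - Δ_1) = 22
Natural end conditions: M_0 = M_3 = 0.
Hence M_0 = 0, M_1 = 122/31, M_2 = 70/31, M_3 = 0.

2.2581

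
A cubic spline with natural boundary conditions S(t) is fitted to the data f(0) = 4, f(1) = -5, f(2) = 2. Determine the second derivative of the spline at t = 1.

Write M_i for S''(x_i). With h_i = 1, 1 and divided differences Δ_i = -9, 7, the continuity of S' gives the tridiagonal system
  1·M_0 + 4·M_1 + 1·M_2 = 6(Δ_1 - Δ_0) = 96
Natural end conditions: M_0 = M_2 = 0.
Solving: M_0 = 0, M_1 = 24, M_2 = 0.

24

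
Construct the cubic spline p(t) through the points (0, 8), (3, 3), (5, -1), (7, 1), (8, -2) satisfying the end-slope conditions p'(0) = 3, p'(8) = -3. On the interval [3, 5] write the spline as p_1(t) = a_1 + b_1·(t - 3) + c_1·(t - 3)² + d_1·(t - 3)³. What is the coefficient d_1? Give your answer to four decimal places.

0.2441

Write M_i for p''(x_i). With h_i = 3, 2, 2, 1 and divided differences Δ_i = -5/3, -2, 1, -3, the continuity of p' gives the tridiagonal system
  3·M_0 + 10·M_1 + 2·M_2 = 6(Δ_1 - Δ_0) = -2
  2·M_1 + 8·M_2 + 2·M_3 = 6(Δ_2 - Δ_1) = 18
  2·M_2 + 6·M_3 + 1·M_4 = 6(Δ_3 - Δ_2) = -24
Clamped end conditions give two more equations: 2h_0·M_0 + h_0·M_1 = 6(Δ_0 - p'(0)) = -28 and h_3·M_3 + 2h_3·M_4 = 6(p'(8) - Δ_3) = 0.
Solving the tridiagonal system: M_0 = -1577/318, M_1 = 31/53, M_2 = 745/212, M_3 = -299/53, M_4 = 299/106.
On [3, 5], with p_1(t) = a_1 + b_1·(t - 3) + c_1·(t - 3)² + d_1·(t - 3)³: c_1 = M_1/2 = 31/106, d_1 = (M_2 - M_1)/(6h_1) = 207/848, b_1 = Δ_1 - h_1(2M_1 + M_2)/6 = -755/212.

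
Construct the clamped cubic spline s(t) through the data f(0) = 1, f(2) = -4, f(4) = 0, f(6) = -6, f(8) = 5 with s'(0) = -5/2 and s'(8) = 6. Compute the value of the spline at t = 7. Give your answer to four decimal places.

Write σ_i for s''(x_i). With h_i = 2, 2, 2, 2 and divided differences Δ_i = -5/2, 2, -3, 11/2, the continuity of s' gives the tridiagonal system
  2·σ_0 + 8·σ_1 + 2·σ_2 = 6(Δ_1 - Δ_0) = 27
  2·σ_1 + 8·σ_2 + 2·σ_3 = 6(Δ_2 - Δ_1) = -30
  2·σ_2 + 8·σ_3 + 2·σ_4 = 6(Δ_3 - Δ_2) = 51
Clamped end conditions give two more equations: 2h_0·σ_0 + h_0·σ_1 = 6(Δ_0 - s'(0)) = 0 and h_3·σ_3 + 2h_3·σ_4 = 6(s'(8) - Δ_3) = 3.
Solving the tridiagonal system: σ_0 = -337/112, σ_1 = 337/56, σ_2 = -121/16, σ_3 = 517/56, σ_4 = -433/112.
On [6, 8], s(t) = -6 + 71/112·(t - 6) + 517/112·(t - 6)² - 489/448·(t - 6)³.
With (t - 6) = 1: s(7) = -825/448.

-1.8415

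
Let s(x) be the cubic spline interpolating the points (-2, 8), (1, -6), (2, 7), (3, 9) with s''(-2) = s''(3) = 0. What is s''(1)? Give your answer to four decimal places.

Write M_i for s''(x_i). With h_i = 3, 1, 1 and divided differences Δ_i = -14/3, 13, 2, the continuity of s' gives the tridiagonal system
  3·M_0 + 8·M_1 + 1·M_2 = 6(Δ_1 - Δ_0) = 106
  1·M_1 + 4·M_2 + 1·M_3 = 6(Δ_2 - Δ_1) = -66
Natural end conditions: M_0 = M_3 = 0.
Forward elimination and back-substitution give M_0 = 0, M_1 = 490/31, M_2 = -634/31, M_3 = 0.

15.8065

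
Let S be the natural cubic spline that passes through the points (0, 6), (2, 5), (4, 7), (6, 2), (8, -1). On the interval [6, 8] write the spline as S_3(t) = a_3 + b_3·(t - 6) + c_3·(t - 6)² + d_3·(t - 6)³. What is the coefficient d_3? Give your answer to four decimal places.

-0.1362

With M_i denoting the second derivative at x_i, h_i = 2, 2, 2, 2, and Δ_i = (y_(i+1) − y_i)/h_i = -1/2, 1, -5/2, -3/2:
  2·M_0 + 8·M_1 + 2·M_2 = 6(Δ_1 - Δ_0) = 9
  2·M_1 + 8·M_2 + 2·M_3 = 6(Δ_2 - Δ_1) = -21
  2·M_2 + 8·M_3 + 2·M_4 = 6(Δ_3 - Δ_2) = 6
Natural end conditions: M_0 = M_4 = 0.
Solving: M_0 = 0, M_1 = 225/112, M_2 = -99/28, M_3 = 183/112, M_4 = 0.
On [6, 8], with S_3(t) = a_3 + b_3·(t - 6) + c_3·(t - 6)² + d_3·(t - 6)³: c_3 = M_3/2 = 183/224, d_3 = (M_4 - M_3)/(6h_3) = -61/448, b_3 = Δ_3 - h_3(2M_3 + M_4)/6 = -145/56.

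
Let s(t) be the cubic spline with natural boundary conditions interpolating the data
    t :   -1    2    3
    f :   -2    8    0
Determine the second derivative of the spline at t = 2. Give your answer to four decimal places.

-8.5000

Let M_i = s''(x_i). Step sizes h_i = 3, 1; slopes of the chords Δ_i = (y_(i+1) - y_i)/h_i = 10/3, -8.
  3·M_0 + 8·M_1 + 1·M_2 = 6(Δ_1 - Δ_0) = -68
Natural end conditions: M_0 = M_2 = 0.
Forward elimination and back-substitution give M_0 = 0, M_1 = -17/2, M_2 = 0.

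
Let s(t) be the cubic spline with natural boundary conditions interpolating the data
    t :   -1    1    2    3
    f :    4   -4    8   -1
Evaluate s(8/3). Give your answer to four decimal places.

Let m_i = s''(x_i). Step sizes h_i = 2, 1, 1; slopes of the chords Δ_i = (y_(i+1) - y_i)/h_i = -4, 12, -9.
  2·m_0 + 6·m_1 + 1·m_2 = 6(Δ_1 - Δ_0) = 96
  1·m_1 + 4·m_2 + 1·m_3 = 6(Δ_2 - Δ_1) = -126
Natural end conditions: m_0 = m_3 = 0.
Solving the tridiagonal system: m_0 = 0, m_1 = 510/23, m_2 = -852/23, m_3 = 0.
On [2, 3], s(t) = 8 + 77/23·(t - 2) - 426/23·(t - 2)² + 142/23·(t - 2)³.
With (t - 2) = 2/3: s(8/3) = 2378/621.

3.8293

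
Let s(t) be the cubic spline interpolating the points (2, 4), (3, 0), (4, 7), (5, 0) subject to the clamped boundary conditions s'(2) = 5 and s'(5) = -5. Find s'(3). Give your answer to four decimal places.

0.7333

Let m_i = s''(x_i). Step sizes h_i = 1, 1, 1; slopes of the chords Δ_i = (y_(i+1) - y_i)/h_i = -4, 7, -7.
  1·m_0 + 4·m_1 + 1·m_2 = 6(Δ_1 - Δ_0) = 66
  1·m_1 + 4·m_2 + 1·m_3 = 6(Δ_2 - Δ_1) = -84
Clamped end conditions give two more equations: 2h_0·m_0 + h_0·m_1 = 6(Δ_0 - s'(2)) = -54 and h_2·m_2 + 2h_2·m_3 = 6(s'(5) - Δ_2) = 12.
Solving: m_0 = -682/15, m_1 = 554/15, m_2 = -544/15, m_3 = 362/15.
On [3, 4], s'(t) = b_1 + 2c_1·(t - 3) + 3d_1·(t - 3)² with b_1 = Δ_1 - h_1(2m_1 + m_2)/6 = 11/15, c_1 = m_1/2 = 277/15, d_1 = (m_2 - m_1)/(6h_1) = -61/5. So s'(3) = 11/15.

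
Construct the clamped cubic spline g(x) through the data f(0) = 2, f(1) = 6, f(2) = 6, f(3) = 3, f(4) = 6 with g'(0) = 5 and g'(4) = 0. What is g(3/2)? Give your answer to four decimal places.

Put m_i = g'' at the i-th knot. Here h = (1, 1, 1, 1) and Δ = (4, 0, -3, 3), so the interior equations h_(i-1)·m_(i-1) + 2(h_(i-1)+h_i)·m_i + h_i·m_(i+1) = 6(Δ_i − Δ_(i-1)) read
  1·m_0 + 4·m_1 + 1·m_2 = 6(Δ_1 - Δ_0) = -24
  1·m_1 + 4·m_2 + 1·m_3 = 6(Δ_2 - Δ_1) = -18
  1·m_2 + 4·m_3 + 1·m_4 = 6(Δ_3 - Δ_2) = 36
Clamped end conditions give two more equations: 2h_0·m_0 + h_0·m_1 = 6(Δ_0 - g'(0)) = -6 and h_3·m_3 + 2h_3·m_4 = 6(g'(4) - Δ_3) = -18.
Solving the tridiagonal system: m_0 = -29/28, m_1 = -55/14, m_2 = -29/4, m_3 = 209/14, m_4 = -461/28.
On [1, 2], g(x) = 6 + 141/56·(x - 1) - 55/28·(x - 1)² - 31/56·(x - 1)³.
With (x - 1) = 1/2: g(3/2) = 3001/448.

6.6987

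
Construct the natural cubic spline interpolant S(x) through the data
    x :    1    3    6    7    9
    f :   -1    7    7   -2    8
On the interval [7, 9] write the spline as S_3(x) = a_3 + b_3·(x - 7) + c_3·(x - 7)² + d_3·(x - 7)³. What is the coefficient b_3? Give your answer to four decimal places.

-5.3077

Let M_i = S''(x_i). Step sizes h_i = 2, 3, 1, 2; slopes of the chords Δ_i = (y_(i+1) - y_i)/h_i = 4, 0, -9, 5.
  2·M_0 + 10·M_1 + 3·M_2 = 6(Δ_1 - Δ_0) = -24
  3·M_1 + 8·M_2 + 1·M_3 = 6(Δ_2 - Δ_1) = -54
  1·M_2 + 6·M_3 + 2·M_4 = 6(Δ_3 - Δ_2) = 84
Natural end conditions: M_0 = M_4 = 0.
Solving the tridiagonal system: M_0 = 0, M_1 = 3/13, M_2 = -114/13, M_3 = 201/13, M_4 = 0.
On [7, 9], with S_3(x) = a_3 + b_3·(x - 7) + c_3·(x - 7)² + d_3·(x - 7)³: c_3 = M_3/2 = 201/26, d_3 = (M_4 - M_3)/(6h_3) = -67/52, b_3 = Δ_3 - h_3(2M_3 + M_4)/6 = -69/13.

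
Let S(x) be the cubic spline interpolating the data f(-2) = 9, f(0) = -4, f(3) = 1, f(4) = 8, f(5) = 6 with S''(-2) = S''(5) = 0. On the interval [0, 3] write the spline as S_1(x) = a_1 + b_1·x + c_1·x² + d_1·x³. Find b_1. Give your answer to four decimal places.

-4.1326

Put M_i = S'' at the i-th knot. Here h = (2, 3, 1, 1) and Δ = (-13/2, 5/3, 7, -2), so the interior equations h_(i-1)·M_(i-1) + 2(h_(i-1)+h_i)·M_i + h_i·M_(i+1) = 6(Δ_i − Δ_(i-1)) read
  2·M_0 + 10·M_1 + 3·M_2 = 6(Δ_1 - Δ_0) = 49
  3·M_1 + 8·M_2 + 1·M_3 = 6(Δ_2 - Δ_1) = 32
  1·M_2 + 4·M_3 + 1·M_4 = 6(Δ_3 - Δ_2) = -54
Natural end conditions: M_0 = M_4 = 0.
Solving the tridiagonal system: M_0 = 0, M_1 = 973/274, M_2 = 616/137, M_3 = -4007/274, M_4 = 0.
On [0, 3], with S_1(x) = a_1 + b_1·x + c_1·x² + d_1·x³: c_1 = M_1/2 = 973/548, d_1 = (M_2 - M_1)/(6h_1) = 259/4932, b_1 = Δ_1 - h_1(2M_1 + M_2)/6 = -3397/822.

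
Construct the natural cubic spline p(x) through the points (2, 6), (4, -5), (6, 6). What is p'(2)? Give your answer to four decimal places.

-8.2500

Put σ_i = p'' at the i-th knot. Here h = (2, 2) and Δ = (-11/2, 11/2), so the interior equations h_(i-1)·σ_(i-1) + 2(h_(i-1)+h_i)·σ_i + h_i·σ_(i+1) = 6(Δ_i − Δ_(i-1)) read
  2·σ_0 + 8·σ_1 + 2·σ_2 = 6(Δ_1 - Δ_0) = 66
Natural end conditions: σ_0 = σ_2 = 0.
Solving the tridiagonal system: σ_0 = 0, σ_1 = 33/4, σ_2 = 0.
On [2, 4], p'(x) = b_0 + 2c_0·(x - 2) + 3d_0·(x - 2)² with b_0 = Δ_0 - h_0(2σ_0 + σ_1)/6 = -33/4, c_0 = σ_0/2 = 0, d_0 = (σ_1 - σ_0)/(6h_0) = 11/16. So p'(2) = -33/4.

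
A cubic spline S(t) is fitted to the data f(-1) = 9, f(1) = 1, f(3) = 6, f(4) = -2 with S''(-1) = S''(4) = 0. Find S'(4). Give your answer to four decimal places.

With m_i denoting the second derivative at x_i, h_i = 2, 2, 1, and Δ_i = (y_(i+1) − y_i)/h_i = -4, 5/2, -8:
  2·m_0 + 8·m_1 + 2·m_2 = 6(Δ_1 - Δ_0) = 39
  2·m_1 + 6·m_2 + 1·m_3 = 6(Δ_2 - Δ_1) = -63
Natural end conditions: m_0 = m_3 = 0.
Hence m_0 = 0, m_1 = 90/11, m_2 = -291/22, m_3 = 0.
On [3, 4], S'(t) = b_2 + 2c_2·(t - 3) + 3d_2·(t - 3)² with b_2 = Δ_2 - h_2(2m_2 + m_3)/6 = -79/22, c_2 = m_2/2 = -291/44, d_2 = (m_3 - m_2)/(6h_2) = 97/44. So S'(4) = -449/44.

-10.2045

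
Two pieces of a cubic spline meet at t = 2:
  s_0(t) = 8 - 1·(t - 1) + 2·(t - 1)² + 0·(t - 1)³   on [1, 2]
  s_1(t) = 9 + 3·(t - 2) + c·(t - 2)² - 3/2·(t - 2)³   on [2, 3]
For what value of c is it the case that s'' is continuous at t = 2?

2

s_0''(t) = 4 + 0·(t - 1), so s_0''(2) = 4. On the right, s_1''(2) = 2c, so c = 2.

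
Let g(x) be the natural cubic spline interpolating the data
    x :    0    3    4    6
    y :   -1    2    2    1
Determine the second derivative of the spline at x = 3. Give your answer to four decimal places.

With σ_i denoting the second derivative at x_i, h_i = 3, 1, 2, and Δ_i = (y_(i+1) − y_i)/h_i = 1, 0, -1/2:
  3·σ_0 + 8·σ_1 + 1·σ_2 = 6(Δ_1 - Δ_0) = -6
  1·σ_1 + 6·σ_2 + 2·σ_3 = 6(Δ_2 - Δ_1) = -3
Natural end conditions: σ_0 = σ_3 = 0.
Solving the tridiagonal system: σ_0 = 0, σ_1 = -33/47, σ_2 = -18/47, σ_3 = 0.

-0.7021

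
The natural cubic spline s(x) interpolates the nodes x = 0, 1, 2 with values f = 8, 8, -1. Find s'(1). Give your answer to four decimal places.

Let M_i = s''(x_i). Step sizes h_i = 1, 1; slopes of the chords Δ_i = (y_(i+1) - y_i)/h_i = 0, -9.
  1·M_0 + 4·M_1 + 1·M_2 = 6(Δ_1 - Δ_0) = -54
Natural end conditions: M_0 = M_2 = 0.
Solving: M_0 = 0, M_1 = -27/2, M_2 = 0.
On [1, 2], s'(x) = b_1 + 2c_1·(x - 1) + 3d_1·(x - 1)² with b_1 = Δ_1 - h_1(2M_1 + M_2)/6 = -9/2, c_1 = M_1/2 = -27/4, d_1 = (M_2 - M_1)/(6h_1) = 9/4. So s'(1) = -9/2.

-4.5000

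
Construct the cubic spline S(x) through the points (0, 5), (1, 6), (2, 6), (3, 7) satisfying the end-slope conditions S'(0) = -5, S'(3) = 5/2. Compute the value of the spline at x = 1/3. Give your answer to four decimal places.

4.3630

Write σ_i for S''(x_i). With h_i = 1, 1, 1 and divided differences Δ_i = 1, 0, 1, the continuity of S' gives the tridiagonal system
  1·σ_0 + 4·σ_1 + 1·σ_2 = 6(Δ_1 - Δ_0) = -6
  1·σ_1 + 4·σ_2 + 1·σ_3 = 6(Δ_2 - Δ_1) = 6
Clamped end conditions give two more equations: 2h_0·σ_0 + h_0·σ_1 = 6(Δ_0 - S'(0)) = 36 and h_2·σ_2 + 2h_2·σ_3 = 6(S'(3) - Δ_2) = 9.
Forward elimination and back-substitution give σ_0 = 109/5, σ_1 = -38/5, σ_2 = 13/5, σ_3 = 16/5.
On [0, 1], S(x) = 5 - 5·x + 109/10·x² - 49/10·x³.
With x = 1/3: S(1/3) = 589/135.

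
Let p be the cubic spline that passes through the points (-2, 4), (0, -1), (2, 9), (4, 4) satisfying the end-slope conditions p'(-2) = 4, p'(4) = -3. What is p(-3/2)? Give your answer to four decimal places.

4.3219

Write M_i for p''(x_i). With h_i = 2, 2, 2 and divided differences Δ_i = -5/2, 5, -5/2, the continuity of p' gives the tridiagonal system
  2·M_0 + 8·M_1 + 2·M_2 = 6(Δ_1 - Δ_0) = 45
  2·M_1 + 8·M_2 + 2·M_3 = 6(Δ_2 - Δ_1) = -45
Clamped end conditions give two more equations: 2h_0·M_0 + h_0·M_1 = 6(Δ_0 - p'(-2)) = -39 and h_2·M_2 + 2h_2·M_3 = 6(p'(4) - Δ_2) = -3.
Forward elimination and back-substitution give M_0 = -236/15, M_1 = 359/30, M_2 = -289/30, M_3 = 61/15.
On [-2, 0], p(t) = 4 + 4·(t + 2) - 118/15·(t + 2)² + 277/120·(t + 2)³.
With (t + 2) = 1/2: p(-3/2) = 1383/320.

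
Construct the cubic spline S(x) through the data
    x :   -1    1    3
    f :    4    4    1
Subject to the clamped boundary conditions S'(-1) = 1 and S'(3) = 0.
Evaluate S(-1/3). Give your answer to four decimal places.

4.5000

With σ_i denoting the second derivative at x_i, h_i = 2, 2, and Δ_i = (y_(i+1) − y_i)/h_i = 0, -3/2:
  2·σ_0 + 8·σ_1 + 2·σ_2 = 6(Δ_1 - Δ_0) = -9
Clamped end conditions give two more equations: 2h_0·σ_0 + h_0·σ_1 = 6(Δ_0 - S'(-1)) = -6 and h_1·σ_1 + 2h_1·σ_2 = 6(S'(3) - Δ_1) = 9.
Solving the tridiagonal system: σ_0 = -5/8, σ_1 = -7/4, σ_2 = 25/8.
On [-1, 1], S(x) = 4 + 1·(x + 1) - 5/16·(x + 1)² - 3/32·(x + 1)³.
With (x + 1) = 2/3: S(-1/3) = 9/2.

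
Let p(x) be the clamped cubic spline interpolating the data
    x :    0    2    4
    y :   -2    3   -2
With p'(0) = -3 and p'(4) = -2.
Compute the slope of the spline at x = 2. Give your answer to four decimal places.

With M_i denoting the second derivative at x_i, h_i = 2, 2, and Δ_i = (y_(i+1) − y_i)/h_i = 5/2, -5/2:
  2·M_0 + 8·M_1 + 2·M_2 = 6(Δ_1 - Δ_0) = -30
Clamped end conditions give two more equations: 2h_0·M_0 + h_0·M_1 = 6(Δ_0 - p'(0)) = 33 and h_1·M_1 + 2h_1·M_2 = 6(p'(4) - Δ_1) = 3.
Solving: M_0 = 49/4, M_1 = -8, M_2 = 19/4.
On [2, 4], p'(x) = b_1 + 2c_1·(x - 2) + 3d_1·(x - 2)² with b_1 = Δ_1 - h_1(2M_1 + M_2)/6 = 5/4, c_1 = M_1/2 = -4, d_1 = (M_2 - M_1)/(6h_1) = 17/16. So p'(2) = 5/4.

1.2500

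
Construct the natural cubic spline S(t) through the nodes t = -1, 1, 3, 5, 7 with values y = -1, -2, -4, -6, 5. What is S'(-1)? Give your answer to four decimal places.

-0.4821

Put σ_i = S'' at the i-th knot. Here h = (2, 2, 2, 2) and Δ = (-1/2, -1, -1, 11/2), so the interior equations h_(i-1)·σ_(i-1) + 2(h_(i-1)+h_i)·σ_i + h_i·σ_(i+1) = 6(Δ_i − Δ_(i-1)) read
  2·σ_0 + 8·σ_1 + 2·σ_2 = 6(Δ_1 - Δ_0) = -3
  2·σ_1 + 8·σ_2 + 2·σ_3 = 6(Δ_2 - Δ_1) = 0
  2·σ_2 + 8·σ_3 + 2·σ_4 = 6(Δ_3 - Δ_2) = 39
Natural end conditions: σ_0 = σ_4 = 0.
Solving the tridiagonal system: σ_0 = 0, σ_1 = -3/56, σ_2 = -9/7, σ_3 = 291/56, σ_4 = 0.
On [-1, 1], S'(t) = b_0 + 2c_0·(t + 1) + 3d_0·(t + 1)² with b_0 = Δ_0 - h_0(2σ_0 + σ_1)/6 = -27/56, c_0 = σ_0/2 = 0, d_0 = (σ_1 - σ_0)/(6h_0) = -1/224. So S'(-1) = -27/56.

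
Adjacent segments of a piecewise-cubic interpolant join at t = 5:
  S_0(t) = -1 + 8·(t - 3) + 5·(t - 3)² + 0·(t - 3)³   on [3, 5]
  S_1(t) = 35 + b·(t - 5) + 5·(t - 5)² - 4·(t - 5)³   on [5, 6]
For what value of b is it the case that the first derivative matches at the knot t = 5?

28

S_0'(t) = 8 + 10·(t - 3) + 0·(t - 3)², so S_0'(5) = 28. On the right, S_1'(5) = b, so b = 28.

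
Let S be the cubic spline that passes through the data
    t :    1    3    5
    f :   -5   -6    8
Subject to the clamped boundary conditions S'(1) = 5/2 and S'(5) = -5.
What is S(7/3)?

With M_i denoting the second derivative at x_i, h_i = 2, 2, and Δ_i = (y_(i+1) − y_i)/h_i = -1/2, 7:
  2·M_0 + 8·M_1 + 2·M_2 = 6(Δ_1 - Δ_0) = 45
Clamped end conditions give two more equations: 2h_0·M_0 + h_0·M_1 = 6(Δ_0 - S'(1)) = -18 and h_1·M_1 + 2h_1·M_2 = 6(S'(5) - Δ_1) = -72.
Hence M_0 = -12, M_1 = 15, M_2 = -51/2.
On [1, 3], S(t) = -5 + 5/2·(t - 1) - 6·(t - 1)² + 9/4·(t - 1)³.
With (t - 1) = 4/3: S(7/3) = -7.

-7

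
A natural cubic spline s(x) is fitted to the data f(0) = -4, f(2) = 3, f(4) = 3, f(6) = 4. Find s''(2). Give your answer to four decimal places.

-2.9000

Put σ_i = s'' at the i-th knot. Here h = (2, 2, 2) and Δ = (7/2, 0, 1/2), so the interior equations h_(i-1)·σ_(i-1) + 2(h_(i-1)+h_i)·σ_i + h_i·σ_(i+1) = 6(Δ_i − Δ_(i-1)) read
  2·σ_0 + 8·σ_1 + 2·σ_2 = 6(Δ_1 - Δ_0) = -21
  2·σ_1 + 8·σ_2 + 2·σ_3 = 6(Δ_2 - Δ_1) = 3
Natural end conditions: σ_0 = σ_3 = 0.
Solving: σ_0 = 0, σ_1 = -29/10, σ_2 = 11/10, σ_3 = 0.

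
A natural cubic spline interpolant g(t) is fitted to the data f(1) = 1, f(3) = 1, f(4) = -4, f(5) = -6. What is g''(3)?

-6

Put σ_i = g'' at the i-th knot. Here h = (2, 1, 1) and Δ = (0, -5, -2), so the interior equations h_(i-1)·σ_(i-1) + 2(h_(i-1)+h_i)·σ_i + h_i·σ_(i+1) = 6(Δ_i − Δ_(i-1)) read
  2·σ_0 + 6·σ_1 + 1·σ_2 = 6(Δ_1 - Δ_0) = -30
  1·σ_1 + 4·σ_2 + 1·σ_3 = 6(Δ_2 - Δ_1) = 18
Natural end conditions: σ_0 = σ_3 = 0.
Hence σ_0 = 0, σ_1 = -6, σ_2 = 6, σ_3 = 0.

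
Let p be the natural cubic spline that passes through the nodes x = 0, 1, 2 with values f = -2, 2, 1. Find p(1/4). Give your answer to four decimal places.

-0.7070

Put M_i = p'' at the i-th knot. Here h = (1, 1) and Δ = (4, -1), so the interior equations h_(i-1)·M_(i-1) + 2(h_(i-1)+h_i)·M_i + h_i·M_(i+1) = 6(Δ_i − Δ_(i-1)) read
  1·M_0 + 4·M_1 + 1·M_2 = 6(Δ_1 - Δ_0) = -30
Natural end conditions: M_0 = M_2 = 0.
Solving the tridiagonal system: M_0 = 0, M_1 = -15/2, M_2 = 0.
On [0, 1], p(x) = -2 + 21/4·x + 0·x² - 5/4·x³.
With x = 1/4: p(1/4) = -181/256.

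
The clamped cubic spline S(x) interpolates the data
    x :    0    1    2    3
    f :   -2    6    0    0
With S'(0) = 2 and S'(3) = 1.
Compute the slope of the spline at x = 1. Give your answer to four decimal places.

2.3333

Put m_i = S'' at the i-th knot. Here h = (1, 1, 1) and Δ = (8, -6, 0), so the interior equations h_(i-1)·m_(i-1) + 2(h_(i-1)+h_i)·m_i + h_i·m_(i+1) = 6(Δ_i − Δ_(i-1)) read
  1·m_0 + 4·m_1 + 1·m_2 = 6(Δ_1 - Δ_0) = -84
  1·m_1 + 4·m_2 + 1·m_3 = 6(Δ_2 - Δ_1) = 36
Clamped end conditions give two more equations: 2h_0·m_0 + h_0·m_1 = 6(Δ_0 - S'(0)) = 36 and h_2·m_2 + 2h_2·m_3 = 6(S'(3) - Δ_2) = 6.
Solving: m_0 = 106/3, m_1 = -104/3, m_2 = 58/3, m_3 = -20/3.
On [1, 2], S'(x) = b_1 + 2c_1·(x - 1) + 3d_1·(x - 1)² with b_1 = Δ_1 - h_1(2m_1 + m_2)/6 = 7/3, c_1 = m_1/2 = -52/3, d_1 = (m_2 - m_1)/(6h_1) = 9. So S'(1) = 7/3.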